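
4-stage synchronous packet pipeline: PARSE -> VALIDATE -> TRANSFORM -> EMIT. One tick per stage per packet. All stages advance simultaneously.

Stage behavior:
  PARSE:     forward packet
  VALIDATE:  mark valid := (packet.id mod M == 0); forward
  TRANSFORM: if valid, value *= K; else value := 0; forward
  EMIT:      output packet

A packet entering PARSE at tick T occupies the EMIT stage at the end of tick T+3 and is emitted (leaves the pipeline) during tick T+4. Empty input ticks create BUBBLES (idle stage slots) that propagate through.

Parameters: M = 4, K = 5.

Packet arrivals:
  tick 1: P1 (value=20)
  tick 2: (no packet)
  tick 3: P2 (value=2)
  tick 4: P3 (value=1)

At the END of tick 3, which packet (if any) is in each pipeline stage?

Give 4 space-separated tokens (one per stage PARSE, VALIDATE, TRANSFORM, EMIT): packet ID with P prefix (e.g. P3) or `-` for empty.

Answer: P2 - P1 -

Derivation:
Tick 1: [PARSE:P1(v=20,ok=F), VALIDATE:-, TRANSFORM:-, EMIT:-] out:-; in:P1
Tick 2: [PARSE:-, VALIDATE:P1(v=20,ok=F), TRANSFORM:-, EMIT:-] out:-; in:-
Tick 3: [PARSE:P2(v=2,ok=F), VALIDATE:-, TRANSFORM:P1(v=0,ok=F), EMIT:-] out:-; in:P2
At end of tick 3: ['P2', '-', 'P1', '-']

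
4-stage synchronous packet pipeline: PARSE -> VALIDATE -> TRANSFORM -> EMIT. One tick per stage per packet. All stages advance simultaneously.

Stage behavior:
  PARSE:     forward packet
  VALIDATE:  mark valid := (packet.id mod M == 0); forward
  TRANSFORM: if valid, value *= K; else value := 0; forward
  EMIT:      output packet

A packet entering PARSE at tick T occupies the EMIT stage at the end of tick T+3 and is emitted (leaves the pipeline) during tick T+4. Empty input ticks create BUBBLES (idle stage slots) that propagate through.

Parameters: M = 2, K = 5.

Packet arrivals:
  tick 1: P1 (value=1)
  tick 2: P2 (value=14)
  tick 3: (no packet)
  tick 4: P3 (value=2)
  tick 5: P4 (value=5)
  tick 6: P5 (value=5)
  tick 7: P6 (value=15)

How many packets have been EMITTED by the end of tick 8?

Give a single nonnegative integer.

Tick 1: [PARSE:P1(v=1,ok=F), VALIDATE:-, TRANSFORM:-, EMIT:-] out:-; in:P1
Tick 2: [PARSE:P2(v=14,ok=F), VALIDATE:P1(v=1,ok=F), TRANSFORM:-, EMIT:-] out:-; in:P2
Tick 3: [PARSE:-, VALIDATE:P2(v=14,ok=T), TRANSFORM:P1(v=0,ok=F), EMIT:-] out:-; in:-
Tick 4: [PARSE:P3(v=2,ok=F), VALIDATE:-, TRANSFORM:P2(v=70,ok=T), EMIT:P1(v=0,ok=F)] out:-; in:P3
Tick 5: [PARSE:P4(v=5,ok=F), VALIDATE:P3(v=2,ok=F), TRANSFORM:-, EMIT:P2(v=70,ok=T)] out:P1(v=0); in:P4
Tick 6: [PARSE:P5(v=5,ok=F), VALIDATE:P4(v=5,ok=T), TRANSFORM:P3(v=0,ok=F), EMIT:-] out:P2(v=70); in:P5
Tick 7: [PARSE:P6(v=15,ok=F), VALIDATE:P5(v=5,ok=F), TRANSFORM:P4(v=25,ok=T), EMIT:P3(v=0,ok=F)] out:-; in:P6
Tick 8: [PARSE:-, VALIDATE:P6(v=15,ok=T), TRANSFORM:P5(v=0,ok=F), EMIT:P4(v=25,ok=T)] out:P3(v=0); in:-
Emitted by tick 8: ['P1', 'P2', 'P3']

Answer: 3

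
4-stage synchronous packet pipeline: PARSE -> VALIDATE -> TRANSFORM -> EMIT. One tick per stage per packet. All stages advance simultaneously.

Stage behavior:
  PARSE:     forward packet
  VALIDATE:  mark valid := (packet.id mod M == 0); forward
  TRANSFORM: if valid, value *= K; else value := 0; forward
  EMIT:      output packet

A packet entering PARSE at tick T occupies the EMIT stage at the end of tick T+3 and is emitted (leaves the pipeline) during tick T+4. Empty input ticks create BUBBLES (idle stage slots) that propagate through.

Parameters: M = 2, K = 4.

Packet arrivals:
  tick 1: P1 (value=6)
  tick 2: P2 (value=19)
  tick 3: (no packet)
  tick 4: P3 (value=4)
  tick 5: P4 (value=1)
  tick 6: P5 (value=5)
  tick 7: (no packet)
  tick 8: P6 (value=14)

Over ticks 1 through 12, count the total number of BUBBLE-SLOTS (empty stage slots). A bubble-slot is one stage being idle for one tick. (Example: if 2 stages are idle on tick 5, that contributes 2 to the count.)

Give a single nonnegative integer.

Tick 1: [PARSE:P1(v=6,ok=F), VALIDATE:-, TRANSFORM:-, EMIT:-] out:-; bubbles=3
Tick 2: [PARSE:P2(v=19,ok=F), VALIDATE:P1(v=6,ok=F), TRANSFORM:-, EMIT:-] out:-; bubbles=2
Tick 3: [PARSE:-, VALIDATE:P2(v=19,ok=T), TRANSFORM:P1(v=0,ok=F), EMIT:-] out:-; bubbles=2
Tick 4: [PARSE:P3(v=4,ok=F), VALIDATE:-, TRANSFORM:P2(v=76,ok=T), EMIT:P1(v=0,ok=F)] out:-; bubbles=1
Tick 5: [PARSE:P4(v=1,ok=F), VALIDATE:P3(v=4,ok=F), TRANSFORM:-, EMIT:P2(v=76,ok=T)] out:P1(v=0); bubbles=1
Tick 6: [PARSE:P5(v=5,ok=F), VALIDATE:P4(v=1,ok=T), TRANSFORM:P3(v=0,ok=F), EMIT:-] out:P2(v=76); bubbles=1
Tick 7: [PARSE:-, VALIDATE:P5(v=5,ok=F), TRANSFORM:P4(v=4,ok=T), EMIT:P3(v=0,ok=F)] out:-; bubbles=1
Tick 8: [PARSE:P6(v=14,ok=F), VALIDATE:-, TRANSFORM:P5(v=0,ok=F), EMIT:P4(v=4,ok=T)] out:P3(v=0); bubbles=1
Tick 9: [PARSE:-, VALIDATE:P6(v=14,ok=T), TRANSFORM:-, EMIT:P5(v=0,ok=F)] out:P4(v=4); bubbles=2
Tick 10: [PARSE:-, VALIDATE:-, TRANSFORM:P6(v=56,ok=T), EMIT:-] out:P5(v=0); bubbles=3
Tick 11: [PARSE:-, VALIDATE:-, TRANSFORM:-, EMIT:P6(v=56,ok=T)] out:-; bubbles=3
Tick 12: [PARSE:-, VALIDATE:-, TRANSFORM:-, EMIT:-] out:P6(v=56); bubbles=4
Total bubble-slots: 24

Answer: 24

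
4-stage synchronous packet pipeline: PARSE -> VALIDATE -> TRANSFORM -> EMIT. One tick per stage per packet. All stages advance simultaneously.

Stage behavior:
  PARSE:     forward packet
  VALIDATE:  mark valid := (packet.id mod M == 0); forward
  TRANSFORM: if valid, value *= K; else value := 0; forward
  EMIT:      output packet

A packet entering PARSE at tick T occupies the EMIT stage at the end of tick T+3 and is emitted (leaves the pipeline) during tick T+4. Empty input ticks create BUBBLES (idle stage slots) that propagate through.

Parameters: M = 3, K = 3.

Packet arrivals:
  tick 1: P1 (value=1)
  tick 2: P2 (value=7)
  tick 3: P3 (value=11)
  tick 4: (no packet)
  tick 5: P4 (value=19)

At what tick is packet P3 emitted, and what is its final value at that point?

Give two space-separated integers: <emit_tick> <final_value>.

Tick 1: [PARSE:P1(v=1,ok=F), VALIDATE:-, TRANSFORM:-, EMIT:-] out:-; in:P1
Tick 2: [PARSE:P2(v=7,ok=F), VALIDATE:P1(v=1,ok=F), TRANSFORM:-, EMIT:-] out:-; in:P2
Tick 3: [PARSE:P3(v=11,ok=F), VALIDATE:P2(v=7,ok=F), TRANSFORM:P1(v=0,ok=F), EMIT:-] out:-; in:P3
Tick 4: [PARSE:-, VALIDATE:P3(v=11,ok=T), TRANSFORM:P2(v=0,ok=F), EMIT:P1(v=0,ok=F)] out:-; in:-
Tick 5: [PARSE:P4(v=19,ok=F), VALIDATE:-, TRANSFORM:P3(v=33,ok=T), EMIT:P2(v=0,ok=F)] out:P1(v=0); in:P4
Tick 6: [PARSE:-, VALIDATE:P4(v=19,ok=F), TRANSFORM:-, EMIT:P3(v=33,ok=T)] out:P2(v=0); in:-
Tick 7: [PARSE:-, VALIDATE:-, TRANSFORM:P4(v=0,ok=F), EMIT:-] out:P3(v=33); in:-
Tick 8: [PARSE:-, VALIDATE:-, TRANSFORM:-, EMIT:P4(v=0,ok=F)] out:-; in:-
Tick 9: [PARSE:-, VALIDATE:-, TRANSFORM:-, EMIT:-] out:P4(v=0); in:-
P3: arrives tick 3, valid=True (id=3, id%3=0), emit tick 7, final value 33

Answer: 7 33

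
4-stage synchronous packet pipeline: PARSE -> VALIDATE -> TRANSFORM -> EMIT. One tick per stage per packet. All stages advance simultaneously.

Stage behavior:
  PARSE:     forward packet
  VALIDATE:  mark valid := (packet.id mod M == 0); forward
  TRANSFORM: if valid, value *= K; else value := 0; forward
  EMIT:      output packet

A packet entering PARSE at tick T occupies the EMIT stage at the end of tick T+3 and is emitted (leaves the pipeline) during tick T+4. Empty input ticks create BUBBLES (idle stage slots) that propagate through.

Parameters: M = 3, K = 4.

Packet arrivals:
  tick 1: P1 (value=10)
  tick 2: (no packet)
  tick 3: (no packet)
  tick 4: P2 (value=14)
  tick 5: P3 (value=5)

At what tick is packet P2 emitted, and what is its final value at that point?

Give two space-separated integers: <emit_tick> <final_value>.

Tick 1: [PARSE:P1(v=10,ok=F), VALIDATE:-, TRANSFORM:-, EMIT:-] out:-; in:P1
Tick 2: [PARSE:-, VALIDATE:P1(v=10,ok=F), TRANSFORM:-, EMIT:-] out:-; in:-
Tick 3: [PARSE:-, VALIDATE:-, TRANSFORM:P1(v=0,ok=F), EMIT:-] out:-; in:-
Tick 4: [PARSE:P2(v=14,ok=F), VALIDATE:-, TRANSFORM:-, EMIT:P1(v=0,ok=F)] out:-; in:P2
Tick 5: [PARSE:P3(v=5,ok=F), VALIDATE:P2(v=14,ok=F), TRANSFORM:-, EMIT:-] out:P1(v=0); in:P3
Tick 6: [PARSE:-, VALIDATE:P3(v=5,ok=T), TRANSFORM:P2(v=0,ok=F), EMIT:-] out:-; in:-
Tick 7: [PARSE:-, VALIDATE:-, TRANSFORM:P3(v=20,ok=T), EMIT:P2(v=0,ok=F)] out:-; in:-
Tick 8: [PARSE:-, VALIDATE:-, TRANSFORM:-, EMIT:P3(v=20,ok=T)] out:P2(v=0); in:-
Tick 9: [PARSE:-, VALIDATE:-, TRANSFORM:-, EMIT:-] out:P3(v=20); in:-
P2: arrives tick 4, valid=False (id=2, id%3=2), emit tick 8, final value 0

Answer: 8 0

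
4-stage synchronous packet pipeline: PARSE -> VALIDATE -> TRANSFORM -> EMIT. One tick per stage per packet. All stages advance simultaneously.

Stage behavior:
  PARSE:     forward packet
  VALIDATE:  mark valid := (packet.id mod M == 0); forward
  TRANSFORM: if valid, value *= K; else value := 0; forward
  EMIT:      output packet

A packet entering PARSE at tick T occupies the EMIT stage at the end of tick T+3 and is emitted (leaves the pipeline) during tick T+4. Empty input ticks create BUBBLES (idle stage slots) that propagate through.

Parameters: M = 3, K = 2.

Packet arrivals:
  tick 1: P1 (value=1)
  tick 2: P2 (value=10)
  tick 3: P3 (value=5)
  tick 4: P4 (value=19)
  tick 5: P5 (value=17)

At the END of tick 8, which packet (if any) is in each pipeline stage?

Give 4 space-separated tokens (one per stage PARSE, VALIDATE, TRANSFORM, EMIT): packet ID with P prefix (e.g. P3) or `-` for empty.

Tick 1: [PARSE:P1(v=1,ok=F), VALIDATE:-, TRANSFORM:-, EMIT:-] out:-; in:P1
Tick 2: [PARSE:P2(v=10,ok=F), VALIDATE:P1(v=1,ok=F), TRANSFORM:-, EMIT:-] out:-; in:P2
Tick 3: [PARSE:P3(v=5,ok=F), VALIDATE:P2(v=10,ok=F), TRANSFORM:P1(v=0,ok=F), EMIT:-] out:-; in:P3
Tick 4: [PARSE:P4(v=19,ok=F), VALIDATE:P3(v=5,ok=T), TRANSFORM:P2(v=0,ok=F), EMIT:P1(v=0,ok=F)] out:-; in:P4
Tick 5: [PARSE:P5(v=17,ok=F), VALIDATE:P4(v=19,ok=F), TRANSFORM:P3(v=10,ok=T), EMIT:P2(v=0,ok=F)] out:P1(v=0); in:P5
Tick 6: [PARSE:-, VALIDATE:P5(v=17,ok=F), TRANSFORM:P4(v=0,ok=F), EMIT:P3(v=10,ok=T)] out:P2(v=0); in:-
Tick 7: [PARSE:-, VALIDATE:-, TRANSFORM:P5(v=0,ok=F), EMIT:P4(v=0,ok=F)] out:P3(v=10); in:-
Tick 8: [PARSE:-, VALIDATE:-, TRANSFORM:-, EMIT:P5(v=0,ok=F)] out:P4(v=0); in:-
At end of tick 8: ['-', '-', '-', 'P5']

Answer: - - - P5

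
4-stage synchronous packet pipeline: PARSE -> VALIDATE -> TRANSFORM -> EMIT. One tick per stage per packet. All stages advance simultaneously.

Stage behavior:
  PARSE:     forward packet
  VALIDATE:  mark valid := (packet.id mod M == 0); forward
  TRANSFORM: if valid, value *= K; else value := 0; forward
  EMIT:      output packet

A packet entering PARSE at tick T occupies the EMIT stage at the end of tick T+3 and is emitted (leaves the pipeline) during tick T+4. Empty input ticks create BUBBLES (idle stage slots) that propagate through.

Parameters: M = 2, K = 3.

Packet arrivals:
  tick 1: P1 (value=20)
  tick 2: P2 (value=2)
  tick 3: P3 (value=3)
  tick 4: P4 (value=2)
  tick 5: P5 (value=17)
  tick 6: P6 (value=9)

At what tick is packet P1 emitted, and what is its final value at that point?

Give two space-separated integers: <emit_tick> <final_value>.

Answer: 5 0

Derivation:
Tick 1: [PARSE:P1(v=20,ok=F), VALIDATE:-, TRANSFORM:-, EMIT:-] out:-; in:P1
Tick 2: [PARSE:P2(v=2,ok=F), VALIDATE:P1(v=20,ok=F), TRANSFORM:-, EMIT:-] out:-; in:P2
Tick 3: [PARSE:P3(v=3,ok=F), VALIDATE:P2(v=2,ok=T), TRANSFORM:P1(v=0,ok=F), EMIT:-] out:-; in:P3
Tick 4: [PARSE:P4(v=2,ok=F), VALIDATE:P3(v=3,ok=F), TRANSFORM:P2(v=6,ok=T), EMIT:P1(v=0,ok=F)] out:-; in:P4
Tick 5: [PARSE:P5(v=17,ok=F), VALIDATE:P4(v=2,ok=T), TRANSFORM:P3(v=0,ok=F), EMIT:P2(v=6,ok=T)] out:P1(v=0); in:P5
Tick 6: [PARSE:P6(v=9,ok=F), VALIDATE:P5(v=17,ok=F), TRANSFORM:P4(v=6,ok=T), EMIT:P3(v=0,ok=F)] out:P2(v=6); in:P6
Tick 7: [PARSE:-, VALIDATE:P6(v=9,ok=T), TRANSFORM:P5(v=0,ok=F), EMIT:P4(v=6,ok=T)] out:P3(v=0); in:-
Tick 8: [PARSE:-, VALIDATE:-, TRANSFORM:P6(v=27,ok=T), EMIT:P5(v=0,ok=F)] out:P4(v=6); in:-
Tick 9: [PARSE:-, VALIDATE:-, TRANSFORM:-, EMIT:P6(v=27,ok=T)] out:P5(v=0); in:-
Tick 10: [PARSE:-, VALIDATE:-, TRANSFORM:-, EMIT:-] out:P6(v=27); in:-
P1: arrives tick 1, valid=False (id=1, id%2=1), emit tick 5, final value 0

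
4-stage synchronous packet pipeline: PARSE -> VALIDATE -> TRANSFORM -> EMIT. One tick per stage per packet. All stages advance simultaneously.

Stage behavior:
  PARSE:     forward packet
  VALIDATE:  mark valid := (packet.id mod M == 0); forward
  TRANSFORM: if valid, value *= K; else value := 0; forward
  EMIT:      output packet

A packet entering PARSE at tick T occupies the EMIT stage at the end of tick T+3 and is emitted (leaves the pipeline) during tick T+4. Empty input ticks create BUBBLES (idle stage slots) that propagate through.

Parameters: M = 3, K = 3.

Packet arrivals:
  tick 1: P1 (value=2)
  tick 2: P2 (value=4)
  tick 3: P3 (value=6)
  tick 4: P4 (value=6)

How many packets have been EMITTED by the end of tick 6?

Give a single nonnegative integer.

Tick 1: [PARSE:P1(v=2,ok=F), VALIDATE:-, TRANSFORM:-, EMIT:-] out:-; in:P1
Tick 2: [PARSE:P2(v=4,ok=F), VALIDATE:P1(v=2,ok=F), TRANSFORM:-, EMIT:-] out:-; in:P2
Tick 3: [PARSE:P3(v=6,ok=F), VALIDATE:P2(v=4,ok=F), TRANSFORM:P1(v=0,ok=F), EMIT:-] out:-; in:P3
Tick 4: [PARSE:P4(v=6,ok=F), VALIDATE:P3(v=6,ok=T), TRANSFORM:P2(v=0,ok=F), EMIT:P1(v=0,ok=F)] out:-; in:P4
Tick 5: [PARSE:-, VALIDATE:P4(v=6,ok=F), TRANSFORM:P3(v=18,ok=T), EMIT:P2(v=0,ok=F)] out:P1(v=0); in:-
Tick 6: [PARSE:-, VALIDATE:-, TRANSFORM:P4(v=0,ok=F), EMIT:P3(v=18,ok=T)] out:P2(v=0); in:-
Emitted by tick 6: ['P1', 'P2']

Answer: 2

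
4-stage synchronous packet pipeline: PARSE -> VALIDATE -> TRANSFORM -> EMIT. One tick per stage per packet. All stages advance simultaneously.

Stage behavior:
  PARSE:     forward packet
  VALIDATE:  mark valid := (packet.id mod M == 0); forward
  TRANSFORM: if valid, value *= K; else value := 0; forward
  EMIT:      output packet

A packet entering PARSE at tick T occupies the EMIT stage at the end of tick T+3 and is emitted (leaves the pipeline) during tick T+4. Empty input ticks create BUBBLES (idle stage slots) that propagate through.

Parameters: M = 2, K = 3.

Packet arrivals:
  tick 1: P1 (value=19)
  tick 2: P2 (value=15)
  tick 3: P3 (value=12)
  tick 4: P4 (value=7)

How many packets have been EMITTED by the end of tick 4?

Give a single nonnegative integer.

Tick 1: [PARSE:P1(v=19,ok=F), VALIDATE:-, TRANSFORM:-, EMIT:-] out:-; in:P1
Tick 2: [PARSE:P2(v=15,ok=F), VALIDATE:P1(v=19,ok=F), TRANSFORM:-, EMIT:-] out:-; in:P2
Tick 3: [PARSE:P3(v=12,ok=F), VALIDATE:P2(v=15,ok=T), TRANSFORM:P1(v=0,ok=F), EMIT:-] out:-; in:P3
Tick 4: [PARSE:P4(v=7,ok=F), VALIDATE:P3(v=12,ok=F), TRANSFORM:P2(v=45,ok=T), EMIT:P1(v=0,ok=F)] out:-; in:P4
Emitted by tick 4: []

Answer: 0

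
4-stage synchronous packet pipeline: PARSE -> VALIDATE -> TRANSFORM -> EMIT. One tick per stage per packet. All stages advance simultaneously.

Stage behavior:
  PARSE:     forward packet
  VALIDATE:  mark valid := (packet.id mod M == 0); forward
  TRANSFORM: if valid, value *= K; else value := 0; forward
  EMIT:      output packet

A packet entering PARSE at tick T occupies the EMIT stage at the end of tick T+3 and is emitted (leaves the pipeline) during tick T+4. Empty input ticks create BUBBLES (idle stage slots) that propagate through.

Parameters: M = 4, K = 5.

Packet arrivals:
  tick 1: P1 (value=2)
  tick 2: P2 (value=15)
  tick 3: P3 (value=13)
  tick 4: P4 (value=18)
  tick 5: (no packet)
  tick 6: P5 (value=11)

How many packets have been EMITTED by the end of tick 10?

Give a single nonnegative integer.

Answer: 5

Derivation:
Tick 1: [PARSE:P1(v=2,ok=F), VALIDATE:-, TRANSFORM:-, EMIT:-] out:-; in:P1
Tick 2: [PARSE:P2(v=15,ok=F), VALIDATE:P1(v=2,ok=F), TRANSFORM:-, EMIT:-] out:-; in:P2
Tick 3: [PARSE:P3(v=13,ok=F), VALIDATE:P2(v=15,ok=F), TRANSFORM:P1(v=0,ok=F), EMIT:-] out:-; in:P3
Tick 4: [PARSE:P4(v=18,ok=F), VALIDATE:P3(v=13,ok=F), TRANSFORM:P2(v=0,ok=F), EMIT:P1(v=0,ok=F)] out:-; in:P4
Tick 5: [PARSE:-, VALIDATE:P4(v=18,ok=T), TRANSFORM:P3(v=0,ok=F), EMIT:P2(v=0,ok=F)] out:P1(v=0); in:-
Tick 6: [PARSE:P5(v=11,ok=F), VALIDATE:-, TRANSFORM:P4(v=90,ok=T), EMIT:P3(v=0,ok=F)] out:P2(v=0); in:P5
Tick 7: [PARSE:-, VALIDATE:P5(v=11,ok=F), TRANSFORM:-, EMIT:P4(v=90,ok=T)] out:P3(v=0); in:-
Tick 8: [PARSE:-, VALIDATE:-, TRANSFORM:P5(v=0,ok=F), EMIT:-] out:P4(v=90); in:-
Tick 9: [PARSE:-, VALIDATE:-, TRANSFORM:-, EMIT:P5(v=0,ok=F)] out:-; in:-
Tick 10: [PARSE:-, VALIDATE:-, TRANSFORM:-, EMIT:-] out:P5(v=0); in:-
Emitted by tick 10: ['P1', 'P2', 'P3', 'P4', 'P5']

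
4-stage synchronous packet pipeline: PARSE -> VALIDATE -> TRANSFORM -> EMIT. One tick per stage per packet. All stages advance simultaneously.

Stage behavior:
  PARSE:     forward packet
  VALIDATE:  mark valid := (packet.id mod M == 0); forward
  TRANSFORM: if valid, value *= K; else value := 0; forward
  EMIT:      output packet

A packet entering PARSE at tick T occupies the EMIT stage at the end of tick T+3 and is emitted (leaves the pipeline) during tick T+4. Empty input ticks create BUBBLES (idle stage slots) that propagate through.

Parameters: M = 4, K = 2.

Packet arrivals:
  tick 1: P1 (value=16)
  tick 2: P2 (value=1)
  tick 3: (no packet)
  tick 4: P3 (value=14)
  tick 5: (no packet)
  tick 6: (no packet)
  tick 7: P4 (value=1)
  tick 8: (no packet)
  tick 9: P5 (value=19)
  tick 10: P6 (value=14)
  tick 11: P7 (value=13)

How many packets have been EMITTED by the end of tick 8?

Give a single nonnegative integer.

Tick 1: [PARSE:P1(v=16,ok=F), VALIDATE:-, TRANSFORM:-, EMIT:-] out:-; in:P1
Tick 2: [PARSE:P2(v=1,ok=F), VALIDATE:P1(v=16,ok=F), TRANSFORM:-, EMIT:-] out:-; in:P2
Tick 3: [PARSE:-, VALIDATE:P2(v=1,ok=F), TRANSFORM:P1(v=0,ok=F), EMIT:-] out:-; in:-
Tick 4: [PARSE:P3(v=14,ok=F), VALIDATE:-, TRANSFORM:P2(v=0,ok=F), EMIT:P1(v=0,ok=F)] out:-; in:P3
Tick 5: [PARSE:-, VALIDATE:P3(v=14,ok=F), TRANSFORM:-, EMIT:P2(v=0,ok=F)] out:P1(v=0); in:-
Tick 6: [PARSE:-, VALIDATE:-, TRANSFORM:P3(v=0,ok=F), EMIT:-] out:P2(v=0); in:-
Tick 7: [PARSE:P4(v=1,ok=F), VALIDATE:-, TRANSFORM:-, EMIT:P3(v=0,ok=F)] out:-; in:P4
Tick 8: [PARSE:-, VALIDATE:P4(v=1,ok=T), TRANSFORM:-, EMIT:-] out:P3(v=0); in:-
Emitted by tick 8: ['P1', 'P2', 'P3']

Answer: 3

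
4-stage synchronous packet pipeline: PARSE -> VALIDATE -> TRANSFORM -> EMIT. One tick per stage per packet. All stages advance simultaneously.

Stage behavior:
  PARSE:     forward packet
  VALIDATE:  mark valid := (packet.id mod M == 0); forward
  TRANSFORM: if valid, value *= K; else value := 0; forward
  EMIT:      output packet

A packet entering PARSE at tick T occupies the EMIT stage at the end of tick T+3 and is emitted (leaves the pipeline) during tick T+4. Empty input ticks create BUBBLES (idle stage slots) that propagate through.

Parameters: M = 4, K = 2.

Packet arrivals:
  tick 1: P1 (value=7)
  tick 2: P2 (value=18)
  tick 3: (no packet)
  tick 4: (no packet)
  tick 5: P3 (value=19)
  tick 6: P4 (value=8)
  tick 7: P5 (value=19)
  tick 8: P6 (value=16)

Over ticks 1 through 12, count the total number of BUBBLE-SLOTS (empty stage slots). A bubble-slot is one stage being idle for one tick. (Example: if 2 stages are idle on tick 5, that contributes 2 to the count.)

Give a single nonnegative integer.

Answer: 24

Derivation:
Tick 1: [PARSE:P1(v=7,ok=F), VALIDATE:-, TRANSFORM:-, EMIT:-] out:-; bubbles=3
Tick 2: [PARSE:P2(v=18,ok=F), VALIDATE:P1(v=7,ok=F), TRANSFORM:-, EMIT:-] out:-; bubbles=2
Tick 3: [PARSE:-, VALIDATE:P2(v=18,ok=F), TRANSFORM:P1(v=0,ok=F), EMIT:-] out:-; bubbles=2
Tick 4: [PARSE:-, VALIDATE:-, TRANSFORM:P2(v=0,ok=F), EMIT:P1(v=0,ok=F)] out:-; bubbles=2
Tick 5: [PARSE:P3(v=19,ok=F), VALIDATE:-, TRANSFORM:-, EMIT:P2(v=0,ok=F)] out:P1(v=0); bubbles=2
Tick 6: [PARSE:P4(v=8,ok=F), VALIDATE:P3(v=19,ok=F), TRANSFORM:-, EMIT:-] out:P2(v=0); bubbles=2
Tick 7: [PARSE:P5(v=19,ok=F), VALIDATE:P4(v=8,ok=T), TRANSFORM:P3(v=0,ok=F), EMIT:-] out:-; bubbles=1
Tick 8: [PARSE:P6(v=16,ok=F), VALIDATE:P5(v=19,ok=F), TRANSFORM:P4(v=16,ok=T), EMIT:P3(v=0,ok=F)] out:-; bubbles=0
Tick 9: [PARSE:-, VALIDATE:P6(v=16,ok=F), TRANSFORM:P5(v=0,ok=F), EMIT:P4(v=16,ok=T)] out:P3(v=0); bubbles=1
Tick 10: [PARSE:-, VALIDATE:-, TRANSFORM:P6(v=0,ok=F), EMIT:P5(v=0,ok=F)] out:P4(v=16); bubbles=2
Tick 11: [PARSE:-, VALIDATE:-, TRANSFORM:-, EMIT:P6(v=0,ok=F)] out:P5(v=0); bubbles=3
Tick 12: [PARSE:-, VALIDATE:-, TRANSFORM:-, EMIT:-] out:P6(v=0); bubbles=4
Total bubble-slots: 24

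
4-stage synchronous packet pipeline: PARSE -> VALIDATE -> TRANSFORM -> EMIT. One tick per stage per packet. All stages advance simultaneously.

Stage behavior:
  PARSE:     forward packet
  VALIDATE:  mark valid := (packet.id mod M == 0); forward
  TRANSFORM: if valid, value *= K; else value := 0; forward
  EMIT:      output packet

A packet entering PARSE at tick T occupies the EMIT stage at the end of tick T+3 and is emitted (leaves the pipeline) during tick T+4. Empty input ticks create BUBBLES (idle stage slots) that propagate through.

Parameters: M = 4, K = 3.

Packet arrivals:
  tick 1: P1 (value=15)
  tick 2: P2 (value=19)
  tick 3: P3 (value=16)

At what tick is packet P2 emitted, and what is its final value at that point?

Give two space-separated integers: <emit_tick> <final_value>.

Tick 1: [PARSE:P1(v=15,ok=F), VALIDATE:-, TRANSFORM:-, EMIT:-] out:-; in:P1
Tick 2: [PARSE:P2(v=19,ok=F), VALIDATE:P1(v=15,ok=F), TRANSFORM:-, EMIT:-] out:-; in:P2
Tick 3: [PARSE:P3(v=16,ok=F), VALIDATE:P2(v=19,ok=F), TRANSFORM:P1(v=0,ok=F), EMIT:-] out:-; in:P3
Tick 4: [PARSE:-, VALIDATE:P3(v=16,ok=F), TRANSFORM:P2(v=0,ok=F), EMIT:P1(v=0,ok=F)] out:-; in:-
Tick 5: [PARSE:-, VALIDATE:-, TRANSFORM:P3(v=0,ok=F), EMIT:P2(v=0,ok=F)] out:P1(v=0); in:-
Tick 6: [PARSE:-, VALIDATE:-, TRANSFORM:-, EMIT:P3(v=0,ok=F)] out:P2(v=0); in:-
Tick 7: [PARSE:-, VALIDATE:-, TRANSFORM:-, EMIT:-] out:P3(v=0); in:-
P2: arrives tick 2, valid=False (id=2, id%4=2), emit tick 6, final value 0

Answer: 6 0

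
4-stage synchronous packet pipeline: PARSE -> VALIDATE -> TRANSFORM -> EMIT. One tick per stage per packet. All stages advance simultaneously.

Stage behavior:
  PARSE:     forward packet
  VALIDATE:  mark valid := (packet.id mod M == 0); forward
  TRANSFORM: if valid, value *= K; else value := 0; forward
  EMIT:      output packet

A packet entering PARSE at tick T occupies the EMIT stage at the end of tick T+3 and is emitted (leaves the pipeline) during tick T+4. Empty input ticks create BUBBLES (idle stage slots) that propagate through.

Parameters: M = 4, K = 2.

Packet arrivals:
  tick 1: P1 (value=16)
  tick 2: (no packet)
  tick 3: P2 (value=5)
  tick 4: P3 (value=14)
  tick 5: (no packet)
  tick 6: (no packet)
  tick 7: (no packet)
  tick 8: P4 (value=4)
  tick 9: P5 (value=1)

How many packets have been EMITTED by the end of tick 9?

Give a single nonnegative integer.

Answer: 3

Derivation:
Tick 1: [PARSE:P1(v=16,ok=F), VALIDATE:-, TRANSFORM:-, EMIT:-] out:-; in:P1
Tick 2: [PARSE:-, VALIDATE:P1(v=16,ok=F), TRANSFORM:-, EMIT:-] out:-; in:-
Tick 3: [PARSE:P2(v=5,ok=F), VALIDATE:-, TRANSFORM:P1(v=0,ok=F), EMIT:-] out:-; in:P2
Tick 4: [PARSE:P3(v=14,ok=F), VALIDATE:P2(v=5,ok=F), TRANSFORM:-, EMIT:P1(v=0,ok=F)] out:-; in:P3
Tick 5: [PARSE:-, VALIDATE:P3(v=14,ok=F), TRANSFORM:P2(v=0,ok=F), EMIT:-] out:P1(v=0); in:-
Tick 6: [PARSE:-, VALIDATE:-, TRANSFORM:P3(v=0,ok=F), EMIT:P2(v=0,ok=F)] out:-; in:-
Tick 7: [PARSE:-, VALIDATE:-, TRANSFORM:-, EMIT:P3(v=0,ok=F)] out:P2(v=0); in:-
Tick 8: [PARSE:P4(v=4,ok=F), VALIDATE:-, TRANSFORM:-, EMIT:-] out:P3(v=0); in:P4
Tick 9: [PARSE:P5(v=1,ok=F), VALIDATE:P4(v=4,ok=T), TRANSFORM:-, EMIT:-] out:-; in:P5
Emitted by tick 9: ['P1', 'P2', 'P3']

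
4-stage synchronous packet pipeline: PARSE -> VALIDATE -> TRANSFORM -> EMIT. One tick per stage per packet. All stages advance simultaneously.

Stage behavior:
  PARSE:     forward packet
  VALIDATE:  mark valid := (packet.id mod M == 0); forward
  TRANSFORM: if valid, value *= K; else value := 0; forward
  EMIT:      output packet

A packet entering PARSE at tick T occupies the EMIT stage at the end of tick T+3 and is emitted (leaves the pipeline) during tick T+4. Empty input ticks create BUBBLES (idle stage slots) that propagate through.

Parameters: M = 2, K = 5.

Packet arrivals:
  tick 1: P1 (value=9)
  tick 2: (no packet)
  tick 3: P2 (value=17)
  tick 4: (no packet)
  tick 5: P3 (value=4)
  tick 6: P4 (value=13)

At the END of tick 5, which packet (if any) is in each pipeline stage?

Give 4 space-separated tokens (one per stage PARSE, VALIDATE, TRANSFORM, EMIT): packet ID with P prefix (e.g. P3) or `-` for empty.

Answer: P3 - P2 -

Derivation:
Tick 1: [PARSE:P1(v=9,ok=F), VALIDATE:-, TRANSFORM:-, EMIT:-] out:-; in:P1
Tick 2: [PARSE:-, VALIDATE:P1(v=9,ok=F), TRANSFORM:-, EMIT:-] out:-; in:-
Tick 3: [PARSE:P2(v=17,ok=F), VALIDATE:-, TRANSFORM:P1(v=0,ok=F), EMIT:-] out:-; in:P2
Tick 4: [PARSE:-, VALIDATE:P2(v=17,ok=T), TRANSFORM:-, EMIT:P1(v=0,ok=F)] out:-; in:-
Tick 5: [PARSE:P3(v=4,ok=F), VALIDATE:-, TRANSFORM:P2(v=85,ok=T), EMIT:-] out:P1(v=0); in:P3
At end of tick 5: ['P3', '-', 'P2', '-']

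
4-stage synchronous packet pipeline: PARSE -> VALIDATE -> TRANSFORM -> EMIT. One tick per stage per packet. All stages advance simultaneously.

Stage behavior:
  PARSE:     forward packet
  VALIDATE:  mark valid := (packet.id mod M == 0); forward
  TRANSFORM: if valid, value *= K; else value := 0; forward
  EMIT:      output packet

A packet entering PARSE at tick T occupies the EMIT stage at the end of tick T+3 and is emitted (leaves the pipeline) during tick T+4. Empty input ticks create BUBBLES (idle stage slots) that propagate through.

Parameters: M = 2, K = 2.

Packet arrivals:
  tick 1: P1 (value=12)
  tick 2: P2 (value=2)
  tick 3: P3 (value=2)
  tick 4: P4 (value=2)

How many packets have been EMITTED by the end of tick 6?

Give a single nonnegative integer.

Tick 1: [PARSE:P1(v=12,ok=F), VALIDATE:-, TRANSFORM:-, EMIT:-] out:-; in:P1
Tick 2: [PARSE:P2(v=2,ok=F), VALIDATE:P1(v=12,ok=F), TRANSFORM:-, EMIT:-] out:-; in:P2
Tick 3: [PARSE:P3(v=2,ok=F), VALIDATE:P2(v=2,ok=T), TRANSFORM:P1(v=0,ok=F), EMIT:-] out:-; in:P3
Tick 4: [PARSE:P4(v=2,ok=F), VALIDATE:P3(v=2,ok=F), TRANSFORM:P2(v=4,ok=T), EMIT:P1(v=0,ok=F)] out:-; in:P4
Tick 5: [PARSE:-, VALIDATE:P4(v=2,ok=T), TRANSFORM:P3(v=0,ok=F), EMIT:P2(v=4,ok=T)] out:P1(v=0); in:-
Tick 6: [PARSE:-, VALIDATE:-, TRANSFORM:P4(v=4,ok=T), EMIT:P3(v=0,ok=F)] out:P2(v=4); in:-
Emitted by tick 6: ['P1', 'P2']

Answer: 2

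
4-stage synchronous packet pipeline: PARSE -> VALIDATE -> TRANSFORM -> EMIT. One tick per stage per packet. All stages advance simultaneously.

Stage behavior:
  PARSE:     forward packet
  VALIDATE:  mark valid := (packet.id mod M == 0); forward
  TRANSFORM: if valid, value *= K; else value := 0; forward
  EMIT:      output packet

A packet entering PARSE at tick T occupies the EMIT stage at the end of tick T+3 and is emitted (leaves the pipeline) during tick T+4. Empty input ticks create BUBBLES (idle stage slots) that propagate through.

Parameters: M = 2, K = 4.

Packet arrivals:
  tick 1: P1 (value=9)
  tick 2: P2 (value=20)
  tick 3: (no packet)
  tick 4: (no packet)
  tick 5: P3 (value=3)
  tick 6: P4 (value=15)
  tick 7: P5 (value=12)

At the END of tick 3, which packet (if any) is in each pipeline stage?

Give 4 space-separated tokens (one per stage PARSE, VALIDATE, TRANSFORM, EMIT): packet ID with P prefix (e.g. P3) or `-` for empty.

Answer: - P2 P1 -

Derivation:
Tick 1: [PARSE:P1(v=9,ok=F), VALIDATE:-, TRANSFORM:-, EMIT:-] out:-; in:P1
Tick 2: [PARSE:P2(v=20,ok=F), VALIDATE:P1(v=9,ok=F), TRANSFORM:-, EMIT:-] out:-; in:P2
Tick 3: [PARSE:-, VALIDATE:P2(v=20,ok=T), TRANSFORM:P1(v=0,ok=F), EMIT:-] out:-; in:-
At end of tick 3: ['-', 'P2', 'P1', '-']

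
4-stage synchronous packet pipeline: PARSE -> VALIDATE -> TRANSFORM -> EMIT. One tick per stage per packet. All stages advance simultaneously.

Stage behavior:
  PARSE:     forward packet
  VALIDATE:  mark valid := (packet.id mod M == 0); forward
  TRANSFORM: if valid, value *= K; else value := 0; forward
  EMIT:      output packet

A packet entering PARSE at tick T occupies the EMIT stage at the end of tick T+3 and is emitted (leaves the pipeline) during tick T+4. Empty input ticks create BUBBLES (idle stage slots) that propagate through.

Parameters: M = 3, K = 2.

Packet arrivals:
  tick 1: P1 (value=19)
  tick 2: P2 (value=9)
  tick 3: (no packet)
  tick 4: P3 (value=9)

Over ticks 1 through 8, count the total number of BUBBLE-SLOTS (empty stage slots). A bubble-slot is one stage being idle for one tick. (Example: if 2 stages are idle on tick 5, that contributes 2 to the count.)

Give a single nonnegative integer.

Answer: 20

Derivation:
Tick 1: [PARSE:P1(v=19,ok=F), VALIDATE:-, TRANSFORM:-, EMIT:-] out:-; bubbles=3
Tick 2: [PARSE:P2(v=9,ok=F), VALIDATE:P1(v=19,ok=F), TRANSFORM:-, EMIT:-] out:-; bubbles=2
Tick 3: [PARSE:-, VALIDATE:P2(v=9,ok=F), TRANSFORM:P1(v=0,ok=F), EMIT:-] out:-; bubbles=2
Tick 4: [PARSE:P3(v=9,ok=F), VALIDATE:-, TRANSFORM:P2(v=0,ok=F), EMIT:P1(v=0,ok=F)] out:-; bubbles=1
Tick 5: [PARSE:-, VALIDATE:P3(v=9,ok=T), TRANSFORM:-, EMIT:P2(v=0,ok=F)] out:P1(v=0); bubbles=2
Tick 6: [PARSE:-, VALIDATE:-, TRANSFORM:P3(v=18,ok=T), EMIT:-] out:P2(v=0); bubbles=3
Tick 7: [PARSE:-, VALIDATE:-, TRANSFORM:-, EMIT:P3(v=18,ok=T)] out:-; bubbles=3
Tick 8: [PARSE:-, VALIDATE:-, TRANSFORM:-, EMIT:-] out:P3(v=18); bubbles=4
Total bubble-slots: 20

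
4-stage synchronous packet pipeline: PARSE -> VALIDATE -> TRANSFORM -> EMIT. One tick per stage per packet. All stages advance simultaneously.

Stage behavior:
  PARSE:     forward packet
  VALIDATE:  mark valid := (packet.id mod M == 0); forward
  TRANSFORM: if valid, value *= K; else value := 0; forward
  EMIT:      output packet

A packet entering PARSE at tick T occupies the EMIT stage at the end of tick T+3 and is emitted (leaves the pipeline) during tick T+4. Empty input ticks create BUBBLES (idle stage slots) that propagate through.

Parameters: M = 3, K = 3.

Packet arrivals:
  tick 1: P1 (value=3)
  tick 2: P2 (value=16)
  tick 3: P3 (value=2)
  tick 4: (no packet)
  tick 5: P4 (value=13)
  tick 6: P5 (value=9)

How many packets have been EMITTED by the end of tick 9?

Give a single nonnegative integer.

Answer: 4

Derivation:
Tick 1: [PARSE:P1(v=3,ok=F), VALIDATE:-, TRANSFORM:-, EMIT:-] out:-; in:P1
Tick 2: [PARSE:P2(v=16,ok=F), VALIDATE:P1(v=3,ok=F), TRANSFORM:-, EMIT:-] out:-; in:P2
Tick 3: [PARSE:P3(v=2,ok=F), VALIDATE:P2(v=16,ok=F), TRANSFORM:P1(v=0,ok=F), EMIT:-] out:-; in:P3
Tick 4: [PARSE:-, VALIDATE:P3(v=2,ok=T), TRANSFORM:P2(v=0,ok=F), EMIT:P1(v=0,ok=F)] out:-; in:-
Tick 5: [PARSE:P4(v=13,ok=F), VALIDATE:-, TRANSFORM:P3(v=6,ok=T), EMIT:P2(v=0,ok=F)] out:P1(v=0); in:P4
Tick 6: [PARSE:P5(v=9,ok=F), VALIDATE:P4(v=13,ok=F), TRANSFORM:-, EMIT:P3(v=6,ok=T)] out:P2(v=0); in:P5
Tick 7: [PARSE:-, VALIDATE:P5(v=9,ok=F), TRANSFORM:P4(v=0,ok=F), EMIT:-] out:P3(v=6); in:-
Tick 8: [PARSE:-, VALIDATE:-, TRANSFORM:P5(v=0,ok=F), EMIT:P4(v=0,ok=F)] out:-; in:-
Tick 9: [PARSE:-, VALIDATE:-, TRANSFORM:-, EMIT:P5(v=0,ok=F)] out:P4(v=0); in:-
Emitted by tick 9: ['P1', 'P2', 'P3', 'P4']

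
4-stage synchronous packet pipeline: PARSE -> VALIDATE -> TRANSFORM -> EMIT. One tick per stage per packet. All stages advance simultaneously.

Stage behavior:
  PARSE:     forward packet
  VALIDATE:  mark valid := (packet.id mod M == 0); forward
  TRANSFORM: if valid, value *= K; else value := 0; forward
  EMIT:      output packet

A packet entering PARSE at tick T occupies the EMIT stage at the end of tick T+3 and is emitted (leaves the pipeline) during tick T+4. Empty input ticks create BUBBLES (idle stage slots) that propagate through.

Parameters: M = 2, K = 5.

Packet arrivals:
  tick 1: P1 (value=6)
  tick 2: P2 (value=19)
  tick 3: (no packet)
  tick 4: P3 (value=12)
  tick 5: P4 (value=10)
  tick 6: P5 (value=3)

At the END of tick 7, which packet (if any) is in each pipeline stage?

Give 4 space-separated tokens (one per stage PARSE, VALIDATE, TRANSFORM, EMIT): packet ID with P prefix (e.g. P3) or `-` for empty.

Tick 1: [PARSE:P1(v=6,ok=F), VALIDATE:-, TRANSFORM:-, EMIT:-] out:-; in:P1
Tick 2: [PARSE:P2(v=19,ok=F), VALIDATE:P1(v=6,ok=F), TRANSFORM:-, EMIT:-] out:-; in:P2
Tick 3: [PARSE:-, VALIDATE:P2(v=19,ok=T), TRANSFORM:P1(v=0,ok=F), EMIT:-] out:-; in:-
Tick 4: [PARSE:P3(v=12,ok=F), VALIDATE:-, TRANSFORM:P2(v=95,ok=T), EMIT:P1(v=0,ok=F)] out:-; in:P3
Tick 5: [PARSE:P4(v=10,ok=F), VALIDATE:P3(v=12,ok=F), TRANSFORM:-, EMIT:P2(v=95,ok=T)] out:P1(v=0); in:P4
Tick 6: [PARSE:P5(v=3,ok=F), VALIDATE:P4(v=10,ok=T), TRANSFORM:P3(v=0,ok=F), EMIT:-] out:P2(v=95); in:P5
Tick 7: [PARSE:-, VALIDATE:P5(v=3,ok=F), TRANSFORM:P4(v=50,ok=T), EMIT:P3(v=0,ok=F)] out:-; in:-
At end of tick 7: ['-', 'P5', 'P4', 'P3']

Answer: - P5 P4 P3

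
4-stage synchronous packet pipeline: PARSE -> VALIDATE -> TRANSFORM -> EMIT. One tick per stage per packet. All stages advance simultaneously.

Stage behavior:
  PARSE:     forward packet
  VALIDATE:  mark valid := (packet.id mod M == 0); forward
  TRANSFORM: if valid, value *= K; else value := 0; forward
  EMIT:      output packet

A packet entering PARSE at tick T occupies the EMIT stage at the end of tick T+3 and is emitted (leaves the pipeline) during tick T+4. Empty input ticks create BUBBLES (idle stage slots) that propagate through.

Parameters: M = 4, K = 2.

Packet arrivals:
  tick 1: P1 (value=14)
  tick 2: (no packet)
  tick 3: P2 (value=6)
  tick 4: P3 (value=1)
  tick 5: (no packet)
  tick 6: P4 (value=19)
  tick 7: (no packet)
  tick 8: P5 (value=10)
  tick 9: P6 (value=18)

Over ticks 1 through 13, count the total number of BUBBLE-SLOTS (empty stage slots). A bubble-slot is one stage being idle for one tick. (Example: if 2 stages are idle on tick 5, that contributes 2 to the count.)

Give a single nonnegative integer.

Answer: 28

Derivation:
Tick 1: [PARSE:P1(v=14,ok=F), VALIDATE:-, TRANSFORM:-, EMIT:-] out:-; bubbles=3
Tick 2: [PARSE:-, VALIDATE:P1(v=14,ok=F), TRANSFORM:-, EMIT:-] out:-; bubbles=3
Tick 3: [PARSE:P2(v=6,ok=F), VALIDATE:-, TRANSFORM:P1(v=0,ok=F), EMIT:-] out:-; bubbles=2
Tick 4: [PARSE:P3(v=1,ok=F), VALIDATE:P2(v=6,ok=F), TRANSFORM:-, EMIT:P1(v=0,ok=F)] out:-; bubbles=1
Tick 5: [PARSE:-, VALIDATE:P3(v=1,ok=F), TRANSFORM:P2(v=0,ok=F), EMIT:-] out:P1(v=0); bubbles=2
Tick 6: [PARSE:P4(v=19,ok=F), VALIDATE:-, TRANSFORM:P3(v=0,ok=F), EMIT:P2(v=0,ok=F)] out:-; bubbles=1
Tick 7: [PARSE:-, VALIDATE:P4(v=19,ok=T), TRANSFORM:-, EMIT:P3(v=0,ok=F)] out:P2(v=0); bubbles=2
Tick 8: [PARSE:P5(v=10,ok=F), VALIDATE:-, TRANSFORM:P4(v=38,ok=T), EMIT:-] out:P3(v=0); bubbles=2
Tick 9: [PARSE:P6(v=18,ok=F), VALIDATE:P5(v=10,ok=F), TRANSFORM:-, EMIT:P4(v=38,ok=T)] out:-; bubbles=1
Tick 10: [PARSE:-, VALIDATE:P6(v=18,ok=F), TRANSFORM:P5(v=0,ok=F), EMIT:-] out:P4(v=38); bubbles=2
Tick 11: [PARSE:-, VALIDATE:-, TRANSFORM:P6(v=0,ok=F), EMIT:P5(v=0,ok=F)] out:-; bubbles=2
Tick 12: [PARSE:-, VALIDATE:-, TRANSFORM:-, EMIT:P6(v=0,ok=F)] out:P5(v=0); bubbles=3
Tick 13: [PARSE:-, VALIDATE:-, TRANSFORM:-, EMIT:-] out:P6(v=0); bubbles=4
Total bubble-slots: 28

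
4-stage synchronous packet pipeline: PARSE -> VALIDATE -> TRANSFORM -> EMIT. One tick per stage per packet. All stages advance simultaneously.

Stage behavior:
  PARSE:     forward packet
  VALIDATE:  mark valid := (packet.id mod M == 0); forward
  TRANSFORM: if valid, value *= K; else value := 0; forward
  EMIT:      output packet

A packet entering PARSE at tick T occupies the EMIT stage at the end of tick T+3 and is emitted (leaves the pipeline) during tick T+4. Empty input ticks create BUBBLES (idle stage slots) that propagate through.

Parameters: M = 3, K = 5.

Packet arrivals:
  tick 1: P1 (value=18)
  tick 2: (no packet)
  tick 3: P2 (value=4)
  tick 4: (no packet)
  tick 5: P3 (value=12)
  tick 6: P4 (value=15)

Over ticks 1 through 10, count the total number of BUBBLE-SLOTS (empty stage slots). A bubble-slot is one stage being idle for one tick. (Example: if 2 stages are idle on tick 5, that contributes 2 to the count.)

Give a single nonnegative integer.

Tick 1: [PARSE:P1(v=18,ok=F), VALIDATE:-, TRANSFORM:-, EMIT:-] out:-; bubbles=3
Tick 2: [PARSE:-, VALIDATE:P1(v=18,ok=F), TRANSFORM:-, EMIT:-] out:-; bubbles=3
Tick 3: [PARSE:P2(v=4,ok=F), VALIDATE:-, TRANSFORM:P1(v=0,ok=F), EMIT:-] out:-; bubbles=2
Tick 4: [PARSE:-, VALIDATE:P2(v=4,ok=F), TRANSFORM:-, EMIT:P1(v=0,ok=F)] out:-; bubbles=2
Tick 5: [PARSE:P3(v=12,ok=F), VALIDATE:-, TRANSFORM:P2(v=0,ok=F), EMIT:-] out:P1(v=0); bubbles=2
Tick 6: [PARSE:P4(v=15,ok=F), VALIDATE:P3(v=12,ok=T), TRANSFORM:-, EMIT:P2(v=0,ok=F)] out:-; bubbles=1
Tick 7: [PARSE:-, VALIDATE:P4(v=15,ok=F), TRANSFORM:P3(v=60,ok=T), EMIT:-] out:P2(v=0); bubbles=2
Tick 8: [PARSE:-, VALIDATE:-, TRANSFORM:P4(v=0,ok=F), EMIT:P3(v=60,ok=T)] out:-; bubbles=2
Tick 9: [PARSE:-, VALIDATE:-, TRANSFORM:-, EMIT:P4(v=0,ok=F)] out:P3(v=60); bubbles=3
Tick 10: [PARSE:-, VALIDATE:-, TRANSFORM:-, EMIT:-] out:P4(v=0); bubbles=4
Total bubble-slots: 24

Answer: 24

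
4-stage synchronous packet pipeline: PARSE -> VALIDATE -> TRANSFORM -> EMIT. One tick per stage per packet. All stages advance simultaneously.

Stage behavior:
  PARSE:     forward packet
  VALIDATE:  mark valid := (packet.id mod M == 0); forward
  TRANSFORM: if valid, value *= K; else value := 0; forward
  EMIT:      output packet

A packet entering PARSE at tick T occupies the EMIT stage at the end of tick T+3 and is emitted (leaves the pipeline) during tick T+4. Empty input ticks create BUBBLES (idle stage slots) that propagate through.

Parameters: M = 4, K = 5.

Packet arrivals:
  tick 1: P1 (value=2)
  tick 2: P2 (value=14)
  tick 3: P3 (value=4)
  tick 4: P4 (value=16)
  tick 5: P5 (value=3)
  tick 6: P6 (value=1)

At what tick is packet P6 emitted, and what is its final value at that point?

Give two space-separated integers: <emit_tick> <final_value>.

Tick 1: [PARSE:P1(v=2,ok=F), VALIDATE:-, TRANSFORM:-, EMIT:-] out:-; in:P1
Tick 2: [PARSE:P2(v=14,ok=F), VALIDATE:P1(v=2,ok=F), TRANSFORM:-, EMIT:-] out:-; in:P2
Tick 3: [PARSE:P3(v=4,ok=F), VALIDATE:P2(v=14,ok=F), TRANSFORM:P1(v=0,ok=F), EMIT:-] out:-; in:P3
Tick 4: [PARSE:P4(v=16,ok=F), VALIDATE:P3(v=4,ok=F), TRANSFORM:P2(v=0,ok=F), EMIT:P1(v=0,ok=F)] out:-; in:P4
Tick 5: [PARSE:P5(v=3,ok=F), VALIDATE:P4(v=16,ok=T), TRANSFORM:P3(v=0,ok=F), EMIT:P2(v=0,ok=F)] out:P1(v=0); in:P5
Tick 6: [PARSE:P6(v=1,ok=F), VALIDATE:P5(v=3,ok=F), TRANSFORM:P4(v=80,ok=T), EMIT:P3(v=0,ok=F)] out:P2(v=0); in:P6
Tick 7: [PARSE:-, VALIDATE:P6(v=1,ok=F), TRANSFORM:P5(v=0,ok=F), EMIT:P4(v=80,ok=T)] out:P3(v=0); in:-
Tick 8: [PARSE:-, VALIDATE:-, TRANSFORM:P6(v=0,ok=F), EMIT:P5(v=0,ok=F)] out:P4(v=80); in:-
Tick 9: [PARSE:-, VALIDATE:-, TRANSFORM:-, EMIT:P6(v=0,ok=F)] out:P5(v=0); in:-
Tick 10: [PARSE:-, VALIDATE:-, TRANSFORM:-, EMIT:-] out:P6(v=0); in:-
P6: arrives tick 6, valid=False (id=6, id%4=2), emit tick 10, final value 0

Answer: 10 0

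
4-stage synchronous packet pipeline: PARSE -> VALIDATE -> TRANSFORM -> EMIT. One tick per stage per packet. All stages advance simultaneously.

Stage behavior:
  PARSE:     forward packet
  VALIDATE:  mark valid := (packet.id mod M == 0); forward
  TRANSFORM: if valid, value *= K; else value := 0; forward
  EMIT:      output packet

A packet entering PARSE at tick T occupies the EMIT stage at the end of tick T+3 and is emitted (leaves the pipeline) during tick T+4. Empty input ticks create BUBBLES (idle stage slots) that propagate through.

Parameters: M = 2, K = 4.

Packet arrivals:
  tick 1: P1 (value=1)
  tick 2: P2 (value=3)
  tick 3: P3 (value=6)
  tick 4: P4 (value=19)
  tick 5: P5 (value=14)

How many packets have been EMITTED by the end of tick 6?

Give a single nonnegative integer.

Tick 1: [PARSE:P1(v=1,ok=F), VALIDATE:-, TRANSFORM:-, EMIT:-] out:-; in:P1
Tick 2: [PARSE:P2(v=3,ok=F), VALIDATE:P1(v=1,ok=F), TRANSFORM:-, EMIT:-] out:-; in:P2
Tick 3: [PARSE:P3(v=6,ok=F), VALIDATE:P2(v=3,ok=T), TRANSFORM:P1(v=0,ok=F), EMIT:-] out:-; in:P3
Tick 4: [PARSE:P4(v=19,ok=F), VALIDATE:P3(v=6,ok=F), TRANSFORM:P2(v=12,ok=T), EMIT:P1(v=0,ok=F)] out:-; in:P4
Tick 5: [PARSE:P5(v=14,ok=F), VALIDATE:P4(v=19,ok=T), TRANSFORM:P3(v=0,ok=F), EMIT:P2(v=12,ok=T)] out:P1(v=0); in:P5
Tick 6: [PARSE:-, VALIDATE:P5(v=14,ok=F), TRANSFORM:P4(v=76,ok=T), EMIT:P3(v=0,ok=F)] out:P2(v=12); in:-
Emitted by tick 6: ['P1', 'P2']

Answer: 2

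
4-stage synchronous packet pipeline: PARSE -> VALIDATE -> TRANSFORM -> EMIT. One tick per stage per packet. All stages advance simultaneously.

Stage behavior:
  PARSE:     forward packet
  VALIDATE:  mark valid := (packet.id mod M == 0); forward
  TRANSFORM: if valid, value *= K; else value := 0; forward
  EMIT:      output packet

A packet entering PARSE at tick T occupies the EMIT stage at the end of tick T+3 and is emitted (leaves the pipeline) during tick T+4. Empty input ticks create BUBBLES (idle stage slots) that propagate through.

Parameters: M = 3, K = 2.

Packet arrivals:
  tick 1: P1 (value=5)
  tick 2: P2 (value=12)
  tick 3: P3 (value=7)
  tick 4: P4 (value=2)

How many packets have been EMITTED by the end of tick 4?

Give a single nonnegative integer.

Answer: 0

Derivation:
Tick 1: [PARSE:P1(v=5,ok=F), VALIDATE:-, TRANSFORM:-, EMIT:-] out:-; in:P1
Tick 2: [PARSE:P2(v=12,ok=F), VALIDATE:P1(v=5,ok=F), TRANSFORM:-, EMIT:-] out:-; in:P2
Tick 3: [PARSE:P3(v=7,ok=F), VALIDATE:P2(v=12,ok=F), TRANSFORM:P1(v=0,ok=F), EMIT:-] out:-; in:P3
Tick 4: [PARSE:P4(v=2,ok=F), VALIDATE:P3(v=7,ok=T), TRANSFORM:P2(v=0,ok=F), EMIT:P1(v=0,ok=F)] out:-; in:P4
Emitted by tick 4: []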